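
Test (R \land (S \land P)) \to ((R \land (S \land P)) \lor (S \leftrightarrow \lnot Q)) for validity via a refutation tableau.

Assume the negation and expand:
Initial set: {\lnot ((R \land (S \land P)) \to ((R \land (S \land P)) \lor (S \leftrightarrow \lnot Q)))}.
\lnot ((R \land (S \land P)) \to ((R \land (S \land P)) \lor (S \leftrightarrow \lnot Q))): α-rule — add (R \land (S \land P)), \lnot ((R \land (S \land P)) \lor (S \leftrightarrow \lnot Q)).
(R \land (S \land P)): α-rule — add R, (S \land P).
\lnot ((R \land (S \land P)) \lor (S \leftrightarrow \lnot Q)): α-rule — add \lnot (R \land (S \land P)), \lnot (S \leftrightarrow \lnot Q).
(S \land P): α-rule — add S, P.
\lnot (R \land (S \land P)): β-rule — branch into \lnot R  //  \lnot (S \land P).
  branch 1 (add \lnot R):
    × closes — contains both R and \lnot R.
  branch 2 (add \lnot (S \land P)):
    \lnot (S \leftrightarrow \lnot Q): β-rule — branch into S, \lnot \lnot Q  //  \lnot S, \lnot Q.
      branch 2.1 (add S, \lnot \lnot Q):
        \lnot (S \land P): β-rule — branch into \lnot S  //  \lnot P.
          branch 2.1.1 (add \lnot S):
            × closes — contains both S and \lnot S.
          branch 2.1.2 (add \lnot P):
            × closes — contains both P and \lnot P.
      branch 2.2 (add \lnot S, \lnot Q):
        × closes — contains both S and \lnot S.
All 4 branches close.
Every branch closed, so the negation is unsatisfiable and the formula is valid.

Valid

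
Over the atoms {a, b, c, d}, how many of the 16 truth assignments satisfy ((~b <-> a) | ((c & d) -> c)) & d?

Initial set: {(((~b <-> a) | ((c & d) -> c)) & d)}.
(((~b <-> a) | ((c & d) -> c)) & d): α-rule — add ((~b <-> a) | ((c & d) -> c)), d.
((~b <-> a) | ((c & d) -> c)): β-rule — branch into (~b <-> a)  //  ((c & d) -> c).
  branch 1 (add (~b <-> a)):
    (~b <-> a): β-rule — branch into ~b, a  //  ~~b, ~a.
      branch 1.1 (add ~b, a):
        ○ open, literals {a=T, b=F, d=T}.
      branch 1.2 (add ~~b, ~a):
        ○ open, literals {a=F, b=T, d=T}.
  branch 2 (add ((c & d) -> c)):
    ((c & d) -> c): β-rule — branch into ~(c & d)  //  c.
      branch 2.1 (add ~(c & d)):
        ~(c & d): β-rule — branch into ~c  //  ~d.
          branch 2.1.1 (add ~c):
            ○ open, literals {c=F, d=T}.
          branch 2.1.2 (add ~d):
            × closes — contains both d and ~d.
      branch 2.2 (add c):
        ○ open, literals {c=T, d=T}.
1 branch closed, 4 open.
Each open branch fixes some atoms; the unmentioned ones are free. Counting distinct full assignments: branch {a=T, b=F, d=T} (c) contributes 2 new; branch {a=F, b=T, d=T} (c) contributes 2 new; branch {c=F, d=T} (a, b) contributes 2 new; branch {c=T, d=T} (a, b) contributes 2 new. Total: 8.

8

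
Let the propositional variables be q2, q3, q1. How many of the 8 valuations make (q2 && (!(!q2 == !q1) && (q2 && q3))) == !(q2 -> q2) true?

Initial set: {((q2 && (!(!q2 == !q1) && (q2 && q3))) == !(q2 -> q2))}.
((q2 && (!(!q2 == !q1) && (q2 && q3))) == !(q2 -> q2)): β-rule — branch into (q2 && (!(!q2 == !q1) && (q2 && q3))), !(q2 -> q2)  //  !(q2 && (!(!q2 == !q1) && (q2 && q3))), !!(q2 -> q2).
  branch 1 (add (q2 && (!(!q2 == !q1) && (q2 && q3))), !(q2 -> q2)):
    (q2 && (!(!q2 == !q1) && (q2 && q3))): α-rule — add q2, (!(!q2 == !q1) && (q2 && q3)).
    !(q2 -> q2): α-rule — add q2, !q2.
    × closes — contains both q2 and !q2.
  branch 2 (add !(q2 && (!(!q2 == !q1) && (q2 && q3))), !!(q2 -> q2)):
    !(q2 && (!(!q2 == !q1) && (q2 && q3))): β-rule — branch into !q2  //  !(!(!q2 == !q1) && (q2 && q3)).
      branch 2.1 (add !q2):
        !!(q2 -> q2): β-rule — branch into !q2  //  q2.
          branch 2.1.1 (add !q2):
            ○ open, literals {q2=0}.
          branch 2.1.2 (add q2):
            × closes — contains both q2 and !q2.
      branch 2.2 (add !(!(!q2 == !q1) && (q2 && q3))):
        !!(q2 -> q2): β-rule — branch into !q2  //  q2.
          branch 2.2.1 (add !q2):
            !(!(!q2 == !q1) && (q2 && q3)): β-rule — branch into !!(!q2 == !q1)  //  !(q2 && q3).
              branch 2.2.1.1 (add !!(!q2 == !q1)):
                !!(!q2 == !q1): β-rule — branch into !q2, !q1  //  !!q2, !!q1.
                  branch 2.2.1.1.1 (add !q2, !q1):
                    ○ open, literals {q1=0, q2=0}.
                  branch 2.2.1.1.2 (add !!q2, !!q1):
                    × closes — contains both q2 and !q2.
              branch 2.2.1.2 (add !(q2 && q3)):
                !(q2 && q3): β-rule — branch into !q2  //  !q3.
                  branch 2.2.1.2.1 (add !q2):
                    ○ open, literals {q2=0}.
                  branch 2.2.1.2.2 (add !q3):
                    ○ open, literals {q2=0, q3=0}.
          branch 2.2.2 (add q2):
            !(!(!q2 == !q1) && (q2 && q3)): β-rule — branch into !!(!q2 == !q1)  //  !(q2 && q3).
              branch 2.2.2.1 (add !!(!q2 == !q1)):
                !!(!q2 == !q1): β-rule — branch into !q2, !q1  //  !!q2, !!q1.
                  branch 2.2.2.1.1 (add !q2, !q1):
                    × closes — contains both q2 and !q2.
                  branch 2.2.2.1.2 (add !!q2, !!q1):
                    ○ open, literals {q1=1, q2=1}.
              branch 2.2.2.2 (add !(q2 && q3)):
                !(q2 && q3): β-rule — branch into !q2  //  !q3.
                  branch 2.2.2.2.1 (add !q2):
                    × closes — contains both q2 and !q2.
                  branch 2.2.2.2.2 (add !q3):
                    ○ open, literals {q2=1, q3=0}.
5 branches closed, 6 open.
Each open branch fixes some atoms; the unmentioned ones are free. Counting distinct full assignments: branch {q2=0} (q3, q1) contributes 4 new; branch {q1=0, q2=0} (q3) contributes 0 new; branch {q2=0} (q3, q1) contributes 0 new; branch {q2=0, q3=0} (q1) contributes 0 new; branch {q1=1, q2=1} (q3) contributes 2 new; branch {q2=1, q3=0} (q1) contributes 1 new. Total: 7.

7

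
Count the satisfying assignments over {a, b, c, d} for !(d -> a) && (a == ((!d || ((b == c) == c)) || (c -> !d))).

1

Initial set: {(!(d -> a) && (a == ((!d || ((b == c) == c)) || (c -> !d))))}.
(!(d -> a) && (a == ((!d || ((b == c) == c)) || (c -> !d)))): α-rule — add !(d -> a), (a == ((!d || ((b == c) == c)) || (c -> !d))).
!(d -> a): α-rule — add d, !a.
(a == ((!d || ((b == c) == c)) || (c -> !d))): β-rule — branch into a, ((!d || ((b == c) == c)) || (c -> !d))  //  !a, !((!d || ((b == c) == c)) || (c -> !d)).
  branch 1 (add a, ((!d || ((b == c) == c)) || (c -> !d))):
    × closes — contains both a and !a.
  branch 2 (add !a, !((!d || ((b == c) == c)) || (c -> !d))):
    !((!d || ((b == c) == c)) || (c -> !d)): α-rule — add !(!d || ((b == c) == c)), !(c -> !d).
    !(!d || ((b == c) == c)): α-rule — add !!d, !((b == c) == c).
    !(c -> !d): α-rule — add c, !!d.
    !((b == c) == c): β-rule — branch into (b == c), !c  //  !(b == c), c.
      branch 2.1 (add (b == c), !c):
        × closes — contains both c and !c.
      branch 2.2 (add !(b == c), c):
        !(b == c): β-rule — branch into b, !c  //  !b, c.
          branch 2.2.1 (add b, !c):
            × closes — contains both c and !c.
          branch 2.2.2 (add !b, c):
            ○ open, literals {a=false, b=false, c=true, d=true}.
3 branches closed, 1 open.
Each open branch fixes some atoms; the unmentioned ones are free. Counting distinct full assignments: branch {a=false, b=false, c=true, d=true} (none free) contributes 1 new. Total: 1.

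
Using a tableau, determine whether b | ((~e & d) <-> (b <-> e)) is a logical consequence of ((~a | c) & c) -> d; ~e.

No

Initial set: {T (((~a | c) & c) -> d); T ~e; F (b | ((~e & d) <-> (b <-> e)))}.
F (b | ((~e & d) <-> (b <-> e))): α-rule — add F b, F ((~e & d) <-> (b <-> e)).
T (((~a | c) & c) -> d): β-rule — branch into F ((~a | c) & c)  //  T d.
  branch 1 (add F ((~a | c) & c)):
    F ((~e & d) <-> (b <-> e)): β-rule — branch into T (~e & d), F (b <-> e)  //  F (~e & d), T (b <-> e).
      branch 1.1 (add T (~e & d), F (b <-> e)):
        T (~e & d): α-rule — add T ~e, T d.
        F ((~a | c) & c): β-rule — branch into F (~a | c)  //  F c.
          branch 1.1.1 (add F (~a | c)):
            F (~a | c): α-rule — add F ~a, F c.
            F (b <-> e): β-rule — branch into T b, F e  //  F b, T e.
              branch 1.1.1.1 (add T b, F e):
                × closes — contains both b and ~b.
              branch 1.1.1.2 (add F b, T e):
                × closes — contains both e and ~e.
          branch 1.1.2 (add F c):
            F (b <-> e): β-rule — branch into T b, F e  //  F b, T e.
              branch 1.1.2.1 (add T b, F e):
                × closes — contains both b and ~b.
              branch 1.1.2.2 (add F b, T e):
                × closes — contains both e and ~e.
      branch 1.2 (add F (~e & d), T (b <-> e)):
        F ((~a | c) & c): β-rule — branch into F (~a | c)  //  F c.
          branch 1.2.1 (add F (~a | c)):
            F (~a | c): α-rule — add F ~a, F c.
            F (~e & d): β-rule — branch into F ~e  //  F d.
              branch 1.2.1.1 (add F ~e):
                × closes — contains both e and ~e.
              branch 1.2.1.2 (add F d):
                T (b <-> e): β-rule — branch into T b, T e  //  F b, F e.
                  branch 1.2.1.2.1 (add T b, T e):
                    × closes — contains both b and ~b.
                  branch 1.2.1.2.2 (add F b, F e):
                    ○ open, literals {a=T, b=F, c=F, d=F, e=F}.
          branch 1.2.2 (add F c):
            F (~e & d): β-rule — branch into F ~e  //  F d.
              branch 1.2.2.1 (add F ~e):
                × closes — contains both e and ~e.
              branch 1.2.2.2 (add F d):
                T (b <-> e): β-rule — branch into T b, T e  //  F b, F e.
                  branch 1.2.2.2.1 (add T b, T e):
                    × closes — contains both b and ~b.
                  branch 1.2.2.2.2 (add F b, F e):
                    ○ open, literals {b=F, c=F, d=F, e=F}.
  branch 2 (add T d):
    F ((~e & d) <-> (b <-> e)): β-rule — branch into T (~e & d), F (b <-> e)  //  F (~e & d), T (b <-> e).
      branch 2.1 (add T (~e & d), F (b <-> e)):
        T (~e & d): α-rule — add T ~e, T d.
        F (b <-> e): β-rule — branch into T b, F e  //  F b, T e.
          branch 2.1.1 (add T b, F e):
            × closes — contains both b and ~b.
          branch 2.1.2 (add F b, T e):
            × closes — contains both e and ~e.
      branch 2.2 (add F (~e & d), T (b <-> e)):
        F (~e & d): β-rule — branch into F ~e  //  F d.
          branch 2.2.1 (add F ~e):
            × closes — contains both e and ~e.
          branch 2.2.2 (add F d):
            × closes — contains both d and ~d.
12 branches closed, 2 open.
An open branch gives a countermodel: a=T, b=F, c=F, d=F, e=F (unmentioned atoms arbitrary); the premises hold there but the conclusion fails.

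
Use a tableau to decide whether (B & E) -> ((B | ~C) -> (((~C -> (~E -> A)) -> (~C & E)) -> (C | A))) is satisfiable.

Satisfiable

Initial set: {((B & E) -> ((B | ~C) -> (((~C -> (~E -> A)) -> (~C & E)) -> (C | A))))}.
((B & E) -> ((B | ~C) -> (((~C -> (~E -> A)) -> (~C & E)) -> (C | A)))): β-rule — branch into ~(B & E)  //  ((B | ~C) -> (((~C -> (~E -> A)) -> (~C & E)) -> (C | A))).
  branch 1 (add ~(B & E)):
    ~(B & E): β-rule — branch into ~B  //  ~E.
      branch 1.1 (add ~B):
        ○ open, literals {B=F}.
      branch 1.2 (add ~E):
        ○ open, literals {E=F}.
  branch 2 (add ((B | ~C) -> (((~C -> (~E -> A)) -> (~C & E)) -> (C | A)))):
    ((B | ~C) -> (((~C -> (~E -> A)) -> (~C & E)) -> (C | A))): β-rule — branch into ~(B | ~C)  //  (((~C -> (~E -> A)) -> (~C & E)) -> (C | A)).
      branch 2.1 (add ~(B | ~C)):
        ~(B | ~C): α-rule — add ~B, ~~C.
        ○ open, literals {B=F, C=T}.
      branch 2.2 (add (((~C -> (~E -> A)) -> (~C & E)) -> (C | A))):
        (((~C -> (~E -> A)) -> (~C & E)) -> (C | A)): β-rule — branch into ~((~C -> (~E -> A)) -> (~C & E))  //  (C | A).
          branch 2.2.1 (add ~((~C -> (~E -> A)) -> (~C & E))):
            ~((~C -> (~E -> A)) -> (~C & E)): α-rule — add (~C -> (~E -> A)), ~(~C & E).
            (~C -> (~E -> A)): β-rule — branch into ~~C  //  (~E -> A).
              branch 2.2.1.1 (add ~~C):
                ~(~C & E): β-rule — branch into ~~C  //  ~E.
                  branch 2.2.1.1.1 (add ~~C):
                    ○ open, literals {C=T}.
                  branch 2.2.1.1.2 (add ~E):
                    ○ open, literals {C=T, E=F}.
              branch 2.2.1.2 (add (~E -> A)):
                ~(~C & E): β-rule — branch into ~~C  //  ~E.
                  branch 2.2.1.2.1 (add ~~C):
                    (~E -> A): β-rule — branch into ~~E  //  A.
                      branch 2.2.1.2.1.1 (add ~~E):
                        ○ open, literals {C=T, E=T}.
                      branch 2.2.1.2.1.2 (add A):
                        ○ open, literals {A=T, C=T}.
                  branch 2.2.1.2.2 (add ~E):
                    (~E -> A): β-rule — branch into ~~E  //  A.
                      branch 2.2.1.2.2.1 (add ~~E):
                        × closes — contains both E and ~E.
                      branch 2.2.1.2.2.2 (add A):
                        ○ open, literals {A=T, E=F}.
          branch 2.2.2 (add (C | A)):
            (C | A): β-rule — branch into C  //  A.
              branch 2.2.2.1 (add C):
                ○ open, literals {C=T}.
              branch 2.2.2.2 (add A):
                ○ open, literals {A=T}.
1 branch closed, 10 open.
An open branch gives a satisfying assignment: B=F.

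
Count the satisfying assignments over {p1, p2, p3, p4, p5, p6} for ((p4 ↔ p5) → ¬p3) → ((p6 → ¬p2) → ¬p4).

Initial set: {T (((p4 ↔ p5) → ¬p3) → ((p6 → ¬p2) → ¬p4))}.
T (((p4 ↔ p5) → ¬p3) → ((p6 → ¬p2) → ¬p4)): β-rule — branch into F ((p4 ↔ p5) → ¬p3)  //  T ((p6 → ¬p2) → ¬p4).
  branch 1 (add F ((p4 ↔ p5) → ¬p3)):
    F ((p4 ↔ p5) → ¬p3): α-rule — add T (p4 ↔ p5), F ¬p3.
    T (p4 ↔ p5): β-rule — branch into T p4, T p5  //  F p4, F p5.
      branch 1.1 (add T p4, T p5):
        ○ open, literals {p3=1, p4=1, p5=1}.
      branch 1.2 (add F p4, F p5):
        ○ open, literals {p3=1, p4=0, p5=0}.
  branch 2 (add T ((p6 → ¬p2) → ¬p4)):
    T ((p6 → ¬p2) → ¬p4): β-rule — branch into F (p6 → ¬p2)  //  T ¬p4.
      branch 2.1 (add F (p6 → ¬p2)):
        F (p6 → ¬p2): α-rule — add T p6, F ¬p2.
        ○ open, literals {p2=1, p6=1}.
      branch 2.2 (add T ¬p4):
        ○ open, literals {p4=0}.
0 branches closed, 4 open.
Each open branch fixes some atoms; the unmentioned ones are free. Counting distinct full assignments: branch {p3=1, p4=1, p5=1} (p1, p2, p6) contributes 8 new; branch {p3=1, p4=0, p5=0} (p1, p2, p6) contributes 8 new; branch {p2=1, p6=1} (p1, p3, p4, p5) contributes 12 new; branch {p4=0} (p1, p2, p3, p5, p6) contributes 18 new. Total: 46.

46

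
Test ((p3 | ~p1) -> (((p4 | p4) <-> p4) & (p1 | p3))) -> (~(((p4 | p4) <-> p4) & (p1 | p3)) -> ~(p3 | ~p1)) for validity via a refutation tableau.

Assume the negation and expand:
Initial set: {~(((p3 | ~p1) -> (((p4 | p4) <-> p4) & (p1 | p3))) -> (~(((p4 | p4) <-> p4) & (p1 | p3)) -> ~(p3 | ~p1)))}.
~(((p3 | ~p1) -> (((p4 | p4) <-> p4) & (p1 | p3))) -> (~(((p4 | p4) <-> p4) & (p1 | p3)) -> ~(p3 | ~p1))): α-rule — add ((p3 | ~p1) -> (((p4 | p4) <-> p4) & (p1 | p3))), ~(~(((p4 | p4) <-> p4) & (p1 | p3)) -> ~(p3 | ~p1)).
~(~(((p4 | p4) <-> p4) & (p1 | p3)) -> ~(p3 | ~p1)): α-rule — add ~(((p4 | p4) <-> p4) & (p1 | p3)), ~~(p3 | ~p1).
((p3 | ~p1) -> (((p4 | p4) <-> p4) & (p1 | p3))): β-rule — branch into ~(p3 | ~p1)  //  (((p4 | p4) <-> p4) & (p1 | p3)).
  branch 1 (add ~(p3 | ~p1)):
    ~(p3 | ~p1): α-rule — add ~p3, ~~p1.
    ~(((p4 | p4) <-> p4) & (p1 | p3)): β-rule — branch into ~((p4 | p4) <-> p4)  //  ~(p1 | p3).
      branch 1.1 (add ~((p4 | p4) <-> p4)):
        ~~(p3 | ~p1): β-rule — branch into p3  //  ~p1.
          branch 1.1.1 (add p3):
            × closes — contains both p3 and ~p3.
          branch 1.1.2 (add ~p1):
            × closes — contains both p1 and ~p1.
      branch 1.2 (add ~(p1 | p3)):
        ~(p1 | p3): α-rule — add ~p1, ~p3.
        × closes — contains both p1 and ~p1.
  branch 2 (add (((p4 | p4) <-> p4) & (p1 | p3))):
    (((p4 | p4) <-> p4) & (p1 | p3)): α-rule — add ((p4 | p4) <-> p4), (p1 | p3).
    ~(((p4 | p4) <-> p4) & (p1 | p3)): β-rule — branch into ~((p4 | p4) <-> p4)  //  ~(p1 | p3).
      branch 2.1 (add ~((p4 | p4) <-> p4)):
        ~~(p3 | ~p1): β-rule — branch into p3  //  ~p1.
          branch 2.1.1 (add p3):
            ((p4 | p4) <-> p4): β-rule — branch into (p4 | p4), p4  //  ~(p4 | p4), ~p4.
              branch 2.1.1.1 (add (p4 | p4), p4):
                (p1 | p3): β-rule — branch into p1  //  p3.
                  branch 2.1.1.1.1 (add p1):
                    ~((p4 | p4) <-> p4): β-rule — branch into (p4 | p4), ~p4  //  ~(p4 | p4), p4.
                      branch 2.1.1.1.1.1 (add (p4 | p4), ~p4):
                        × closes — contains both p4 and ~p4.
                      branch 2.1.1.1.1.2 (add ~(p4 | p4), p4):
                        ~(p4 | p4): α-rule — add ~p4, ~p4.
                        × closes — contains both p4 and ~p4.
                  branch 2.1.1.1.2 (add p3):
                    ~((p4 | p4) <-> p4): β-rule — branch into (p4 | p4), ~p4  //  ~(p4 | p4), p4.
                      branch 2.1.1.1.2.1 (add (p4 | p4), ~p4):
                        × closes — contains both p4 and ~p4.
                      branch 2.1.1.1.2.2 (add ~(p4 | p4), p4):
                        ~(p4 | p4): α-rule — add ~p4, ~p4.
                        × closes — contains both p4 and ~p4.
              branch 2.1.1.2 (add ~(p4 | p4), ~p4):
                ~(p4 | p4): α-rule — add ~p4, ~p4.
                (p1 | p3): β-rule — branch into p1  //  p3.
                  branch 2.1.1.2.1 (add p1):
                    ~((p4 | p4) <-> p4): β-rule — branch into (p4 | p4), ~p4  //  ~(p4 | p4), p4.
                      branch 2.1.1.2.1.1 (add (p4 | p4), ~p4):
                        (p4 | p4): β-rule — branch into p4  //  p4.
                          branch 2.1.1.2.1.1.1 (add p4):
                            × closes — contains both p4 and ~p4.
                          branch 2.1.1.2.1.1.2 (add p4):
                            × closes — contains both p4 and ~p4.
                      branch 2.1.1.2.1.2 (add ~(p4 | p4), p4):
                        × closes — contains both p4 and ~p4.
                  branch 2.1.1.2.2 (add p3):
                    ~((p4 | p4) <-> p4): β-rule — branch into (p4 | p4), ~p4  //  ~(p4 | p4), p4.
                      branch 2.1.1.2.2.1 (add (p4 | p4), ~p4):
                        (p4 | p4): β-rule — branch into p4  //  p4.
                          branch 2.1.1.2.2.1.1 (add p4):
                            × closes — contains both p4 and ~p4.
                          branch 2.1.1.2.2.1.2 (add p4):
                            × closes — contains both p4 and ~p4.
                      branch 2.1.1.2.2.2 (add ~(p4 | p4), p4):
                        × closes — contains both p4 and ~p4.
          branch 2.1.2 (add ~p1):
            ((p4 | p4) <-> p4): β-rule — branch into (p4 | p4), p4  //  ~(p4 | p4), ~p4.
              branch 2.1.2.1 (add (p4 | p4), p4):
                (p1 | p3): β-rule — branch into p1  //  p3.
                  branch 2.1.2.1.1 (add p1):
                    × closes — contains both p1 and ~p1.
                  branch 2.1.2.1.2 (add p3):
                    ~((p4 | p4) <-> p4): β-rule — branch into (p4 | p4), ~p4  //  ~(p4 | p4), p4.
                      branch 2.1.2.1.2.1 (add (p4 | p4), ~p4):
                        × closes — contains both p4 and ~p4.
                      branch 2.1.2.1.2.2 (add ~(p4 | p4), p4):
                        ~(p4 | p4): α-rule — add ~p4, ~p4.
                        × closes — contains both p4 and ~p4.
              branch 2.1.2.2 (add ~(p4 | p4), ~p4):
                ~(p4 | p4): α-rule — add ~p4, ~p4.
                (p1 | p3): β-rule — branch into p1  //  p3.
                  branch 2.1.2.2.1 (add p1):
                    × closes — contains both p1 and ~p1.
                  branch 2.1.2.2.2 (add p3):
                    ~((p4 | p4) <-> p4): β-rule — branch into (p4 | p4), ~p4  //  ~(p4 | p4), p4.
                      branch 2.1.2.2.2.1 (add (p4 | p4), ~p4):
                        (p4 | p4): β-rule — branch into p4  //  p4.
                          branch 2.1.2.2.2.1.1 (add p4):
                            × closes — contains both p4 and ~p4.
                          branch 2.1.2.2.2.1.2 (add p4):
                            × closes — contains both p4 and ~p4.
                      branch 2.1.2.2.2.2 (add ~(p4 | p4), p4):
                        × closes — contains both p4 and ~p4.
      branch 2.2 (add ~(p1 | p3)):
        ~(p1 | p3): α-rule — add ~p1, ~p3.
        ~~(p3 | ~p1): β-rule — branch into p3  //  ~p1.
          branch 2.2.1 (add p3):
            × closes — contains both p3 and ~p3.
          branch 2.2.2 (add ~p1):
            ((p4 | p4) <-> p4): β-rule — branch into (p4 | p4), p4  //  ~(p4 | p4), ~p4.
              branch 2.2.2.1 (add (p4 | p4), p4):
                (p1 | p3): β-rule — branch into p1  //  p3.
                  branch 2.2.2.1.1 (add p1):
                    × closes — contains both p1 and ~p1.
                  branch 2.2.2.1.2 (add p3):
                    × closes — contains both p3 and ~p3.
              branch 2.2.2.2 (add ~(p4 | p4), ~p4):
                ~(p4 | p4): α-rule — add ~p4, ~p4.
                (p1 | p3): β-rule — branch into p1  //  p3.
                  branch 2.2.2.2.1 (add p1):
                    × closes — contains both p1 and ~p1.
                  branch 2.2.2.2.2 (add p3):
                    × closes — contains both p3 and ~p3.
All 25 branches close.
Every branch closed, so the negation is unsatisfiable and the formula is valid.

Valid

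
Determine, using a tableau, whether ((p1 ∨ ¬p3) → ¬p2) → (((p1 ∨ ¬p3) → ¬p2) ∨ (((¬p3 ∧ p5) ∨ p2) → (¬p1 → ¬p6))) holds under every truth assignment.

Valid

Assume the negation and expand:
Initial set: {¬(((p1 ∨ ¬p3) → ¬p2) → (((p1 ∨ ¬p3) → ¬p2) ∨ (((¬p3 ∧ p5) ∨ p2) → (¬p1 → ¬p6))))}.
¬(((p1 ∨ ¬p3) → ¬p2) → (((p1 ∨ ¬p3) → ¬p2) ∨ (((¬p3 ∧ p5) ∨ p2) → (¬p1 → ¬p6)))): α-rule — add ((p1 ∨ ¬p3) → ¬p2), ¬(((p1 ∨ ¬p3) → ¬p2) ∨ (((¬p3 ∧ p5) ∨ p2) → (¬p1 → ¬p6))).
¬(((p1 ∨ ¬p3) → ¬p2) ∨ (((¬p3 ∧ p5) ∨ p2) → (¬p1 → ¬p6))): α-rule — add ¬((p1 ∨ ¬p3) → ¬p2), ¬(((¬p3 ∧ p5) ∨ p2) → (¬p1 → ¬p6)).
¬((p1 ∨ ¬p3) → ¬p2): α-rule — add (p1 ∨ ¬p3), ¬¬p2.
¬(((¬p3 ∧ p5) ∨ p2) → (¬p1 → ¬p6)): α-rule — add ((¬p3 ∧ p5) ∨ p2), ¬(¬p1 → ¬p6).
¬(¬p1 → ¬p6): α-rule — add ¬p1, ¬¬p6.
((p1 ∨ ¬p3) → ¬p2): β-rule — branch into ¬(p1 ∨ ¬p3)  //  ¬p2.
  branch 1 (add ¬(p1 ∨ ¬p3)):
    ¬(p1 ∨ ¬p3): α-rule — add ¬p1, ¬¬p3.
    (p1 ∨ ¬p3): β-rule — branch into p1  //  ¬p3.
      branch 1.1 (add p1):
        × closes — contains both p1 and ¬p1.
      branch 1.2 (add ¬p3):
        × closes — contains both p3 and ¬p3.
  branch 2 (add ¬p2):
    × closes — contains both p2 and ¬p2.
All 3 branches close.
Every branch closed, so the negation is unsatisfiable and the formula is valid.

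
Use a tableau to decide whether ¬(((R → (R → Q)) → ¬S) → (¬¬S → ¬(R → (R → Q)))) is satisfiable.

Initial set: {¬(((R → (R → Q)) → ¬S) → (¬¬S → ¬(R → (R → Q))))}.
¬(((R → (R → Q)) → ¬S) → (¬¬S → ¬(R → (R → Q)))): α-rule — add ((R → (R → Q)) → ¬S), ¬(¬¬S → ¬(R → (R → Q))).
¬(¬¬S → ¬(R → (R → Q))): α-rule — add ¬¬S, ¬¬(R → (R → Q)).
¬¬S: drop double negation, giving S.
((R → (R → Q)) → ¬S): β-rule — branch into ¬(R → (R → Q))  //  ¬S.
  branch 1 (add ¬(R → (R → Q))):
    ¬(R → (R → Q)): α-rule — add R, ¬(R → Q).
    ¬(R → Q): α-rule — add R, ¬Q.
    ¬¬(R → (R → Q)): β-rule — branch into ¬R  //  (R → Q).
      branch 1.1 (add ¬R):
        × closes — contains both R and ¬R.
      branch 1.2 (add (R → Q)):
        (R → Q): β-rule — branch into ¬R  //  Q.
          branch 1.2.1 (add ¬R):
            × closes — contains both R and ¬R.
          branch 1.2.2 (add Q):
            × closes — contains both Q and ¬Q.
  branch 2 (add ¬S):
    × closes — contains both S and ¬S.
All 4 branches close.
Every branch closed; the formula is unsatisfiable.

Unsatisfiable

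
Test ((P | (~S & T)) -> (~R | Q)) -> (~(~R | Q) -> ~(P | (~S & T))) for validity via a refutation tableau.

Assume the negation and expand:
Initial set: {F (((P | (~S & T)) -> (~R | Q)) -> (~(~R | Q) -> ~(P | (~S & T))))}.
F (((P | (~S & T)) -> (~R | Q)) -> (~(~R | Q) -> ~(P | (~S & T)))): α-rule — add T ((P | (~S & T)) -> (~R | Q)), F (~(~R | Q) -> ~(P | (~S & T))).
F (~(~R | Q) -> ~(P | (~S & T))): α-rule — add T ~(~R | Q), F ~(P | (~S & T)).
T ~(~R | Q): α-rule — add F ~R, F Q.
T ((P | (~S & T)) -> (~R | Q)): β-rule — branch into F (P | (~S & T))  //  T (~R | Q).
  branch 1 (add F (P | (~S & T))):
    F (P | (~S & T)): α-rule — add F P, F (~S & T).
    F ~(P | (~S & T)): β-rule — branch into T P  //  T (~S & T).
      branch 1.1 (add T P):
        × closes — contains both P and ~P.
      branch 1.2 (add T (~S & T)):
        T (~S & T): α-rule — add T ~S, T T.
        F (~S & T): β-rule — branch into F ~S  //  F T.
          branch 1.2.1 (add F ~S):
            × closes — contains both S and ~S.
          branch 1.2.2 (add F T):
            × closes — contains both T and ~T.
  branch 2 (add T (~R | Q)):
    F ~(P | (~S & T)): β-rule — branch into T P  //  T (~S & T).
      branch 2.1 (add T P):
        T (~R | Q): β-rule — branch into T ~R  //  T Q.
          branch 2.1.1 (add T ~R):
            × closes — contains both R and ~R.
          branch 2.1.2 (add T Q):
            × closes — contains both Q and ~Q.
      branch 2.2 (add T (~S & T)):
        T (~S & T): α-rule — add T ~S, T T.
        T (~R | Q): β-rule — branch into T ~R  //  T Q.
          branch 2.2.1 (add T ~R):
            × closes — contains both R and ~R.
          branch 2.2.2 (add T Q):
            × closes — contains both Q and ~Q.
All 7 branches close.
Every branch closed, so the negation is unsatisfiable and the formula is valid.

Valid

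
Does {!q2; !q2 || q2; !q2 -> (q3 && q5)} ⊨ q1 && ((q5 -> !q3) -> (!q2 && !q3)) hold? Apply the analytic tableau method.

No

Initial set: {!q2; (!q2 || q2); (!q2 -> (q3 && q5)); !(q1 && ((q5 -> !q3) -> (!q2 && !q3)))}.
(!q2 || q2): β-rule — branch into !q2  //  q2.
  branch 1 (add !q2):
    (!q2 -> (q3 && q5)): β-rule — branch into !!q2  //  (q3 && q5).
      branch 1.1 (add !!q2):
        × closes — contains both q2 and !q2.
      branch 1.2 (add (q3 && q5)):
        (q3 && q5): α-rule — add q3, q5.
        !(q1 && ((q5 -> !q3) -> (!q2 && !q3))): β-rule — branch into !q1  //  !((q5 -> !q3) -> (!q2 && !q3)).
          branch 1.2.1 (add !q1):
            ○ open, literals {q1=false, q2=false, q3=true, q5=true}.
          branch 1.2.2 (add !((q5 -> !q3) -> (!q2 && !q3))):
            !((q5 -> !q3) -> (!q2 && !q3)): α-rule — add (q5 -> !q3), !(!q2 && !q3).
            (q5 -> !q3): β-rule — branch into !q5  //  !q3.
              branch 1.2.2.1 (add !q5):
                × closes — contains both q5 and !q5.
              branch 1.2.2.2 (add !q3):
                × closes — contains both q3 and !q3.
  branch 2 (add q2):
    × closes — contains both q2 and !q2.
4 branches closed, 1 open.
An open branch gives a countermodel: q1=false, q2=false, q3=true, q5=true (unmentioned atoms arbitrary); the premises hold there but the conclusion fails.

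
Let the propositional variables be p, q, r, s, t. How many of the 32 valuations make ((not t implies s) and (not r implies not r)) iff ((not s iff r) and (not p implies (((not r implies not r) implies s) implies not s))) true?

Initial set: {T (((not t implies s) and (not r implies not r)) iff ((not s iff r) and (not p implies (((not r implies not r) implies s) implies not s))))}.
T (((not t implies s) and (not r implies not r)) iff ((not s iff r) and (not p implies (((not r implies not r) implies s) implies not s)))): β-rule — branch into T ((not t implies s) and (not r implies not r)), T ((not s iff r) and (not p implies (((not r implies not r) implies s) implies not s)))  //  F ((not t implies s) and (not r implies not r)), F ((not s iff r) and (not p implies (((not r implies not r) implies s) implies not s))).
  branch 1 (add T ((not t implies s) and (not r implies not r)), T ((not s iff r) and (not p implies (((not r implies not r) implies s) implies not s)))):
    T ((not t implies s) and (not r implies not r)): α-rule — add T (not t implies s), T (not r implies not r).
    T ((not s iff r) and (not p implies (((not r implies not r) implies s) implies not s))): α-rule — add T (not s iff r), T (not p implies (((not r implies not r) implies s) implies not s)).
    T (not t implies s): β-rule — branch into F not t  //  T s.
      branch 1.1 (add F not t):
        T (not r implies not r): β-rule — branch into F not r  //  T not r.
          branch 1.1.1 (add F not r):
            T (not s iff r): β-rule — branch into T not s, T r  //  F not s, F r.
              branch 1.1.1.1 (add T not s, T r):
                T (not p implies (((not r implies not r) implies s) implies not s)): β-rule — branch into F not p  //  T (((not r implies not r) implies s) implies not s).
                  branch 1.1.1.1.1 (add F not p):
                    ○ open, literals {p=true, r=true, s=false, t=true}.
                  branch 1.1.1.1.2 (add T (((not r implies not r) implies s) implies not s)):
                    T (((not r implies not r) implies s) implies not s): β-rule — branch into F ((not r implies not r) implies s)  //  T not s.
                      branch 1.1.1.1.2.1 (add F ((not r implies not r) implies s)):
                        F ((not r implies not r) implies s): α-rule — add T (not r implies not r), F s.
                        T (not r implies not r): β-rule — branch into F not r  //  T not r.
                          branch 1.1.1.1.2.1.1 (add F not r):
                            ○ open, literals {r=true, s=false, t=true}.
                          branch 1.1.1.1.2.1.2 (add T not r):
                            × closes — contains both r and not r.
                      branch 1.1.1.1.2.2 (add T not s):
                        ○ open, literals {r=true, s=false, t=true}.
              branch 1.1.1.2 (add F not s, F r):
                × closes — contains both r and not r.
          branch 1.1.2 (add T not r):
            T (not s iff r): β-rule — branch into T not s, T r  //  F not s, F r.
              branch 1.1.2.1 (add T not s, T r):
                × closes — contains both r and not r.
              branch 1.1.2.2 (add F not s, F r):
                T (not p implies (((not r implies not r) implies s) implies not s)): β-rule — branch into F not p  //  T (((not r implies not r) implies s) implies not s).
                  branch 1.1.2.2.1 (add F not p):
                    ○ open, literals {p=true, r=false, s=true, t=true}.
                  branch 1.1.2.2.2 (add T (((not r implies not r) implies s) implies not s)):
                    T (((not r implies not r) implies s) implies not s): β-rule — branch into F ((not r implies not r) implies s)  //  T not s.
                      branch 1.1.2.2.2.1 (add F ((not r implies not r) implies s)):
                        F ((not r implies not r) implies s): α-rule — add T (not r implies not r), F s.
                        × closes — contains both s and not s.
                      branch 1.1.2.2.2.2 (add T not s):
                        × closes — contains both s and not s.
      branch 1.2 (add T s):
        T (not r implies not r): β-rule — branch into F not r  //  T not r.
          branch 1.2.1 (add F not r):
            T (not s iff r): β-rule — branch into T not s, T r  //  F not s, F r.
              branch 1.2.1.1 (add T not s, T r):
                × closes — contains both s and not s.
              branch 1.2.1.2 (add F not s, F r):
                × closes — contains both r and not r.
          branch 1.2.2 (add T not r):
            T (not s iff r): β-rule — branch into T not s, T r  //  F not s, F r.
              branch 1.2.2.1 (add T not s, T r):
                × closes — contains both s and not s.
              branch 1.2.2.2 (add F not s, F r):
                T (not p implies (((not r implies not r) implies s) implies not s)): β-rule — branch into F not p  //  T (((not r implies not r) implies s) implies not s).
                  branch 1.2.2.2.1 (add F not p):
                    ○ open, literals {p=true, r=false, s=true}.
                  branch 1.2.2.2.2 (add T (((not r implies not r) implies s) implies not s)):
                    T (((not r implies not r) implies s) implies not s): β-rule — branch into F ((not r implies not r) implies s)  //  T not s.
                      branch 1.2.2.2.2.1 (add F ((not r implies not r) implies s)):
                        F ((not r implies not r) implies s): α-rule — add T (not r implies not r), F s.
                        × closes — contains both s and not s.
                      branch 1.2.2.2.2.2 (add T not s):
                        × closes — contains both s and not s.
  branch 2 (add F ((not t implies s) and (not r implies not r)), F ((not s iff r) and (not p implies (((not r implies not r) implies s) implies not s)))):
    F ((not t implies s) and (not r implies not r)): β-rule — branch into F (not t implies s)  //  F (not r implies not r).
      branch 2.1 (add F (not t implies s)):
        F (not t implies s): α-rule — add T not t, F s.
        F ((not s iff r) and (not p implies (((not r implies not r) implies s) implies not s))): β-rule — branch into F (not s iff r)  //  F (not p implies (((not r implies not r) implies s) implies not s)).
          branch 2.1.1 (add F (not s iff r)):
            F (not s iff r): β-rule — branch into T not s, F r  //  F not s, T r.
              branch 2.1.1.1 (add T not s, F r):
                ○ open, literals {r=false, s=false, t=false}.
              branch 2.1.1.2 (add F not s, T r):
                × closes — contains both s and not s.
          branch 2.1.2 (add F (not p implies (((not r implies not r) implies s) implies not s))):
            F (not p implies (((not r implies not r) implies s) implies not s)): α-rule — add T not p, F (((not r implies not r) implies s) implies not s).
            F (((not r implies not r) implies s) implies not s): α-rule — add T ((not r implies not r) implies s), F not s.
            × closes — contains both s and not s.
      branch 2.2 (add F (not r implies not r)):
        F (not r implies not r): α-rule — add T not r, F not r.
        × closes — contains both r and not r.
13 branches closed, 6 open.
Each open branch fixes some atoms; the unmentioned ones are free. Counting distinct full assignments: branch {p=true, r=true, s=false, t=true} (q) contributes 2 new; branch {r=true, s=false, t=true} (p, q) contributes 2 new; branch {r=true, s=false, t=true} (p, q) contributes 0 new; branch {p=true, r=false, s=true, t=true} (q) contributes 2 new; branch {p=true, r=false, s=true} (q, t) contributes 2 new; branch {r=false, s=false, t=false} (p, q) contributes 4 new. Total: 12.

12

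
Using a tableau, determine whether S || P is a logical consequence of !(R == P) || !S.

Initial set: {(!(R == P) || !S); !(S || P)}.
!(S || P): α-rule — add !S, !P.
(!(R == P) || !S): β-rule — branch into !(R == P)  //  !S.
  branch 1 (add !(R == P)):
    !(R == P): β-rule — branch into R, !P  //  !R, P.
      branch 1.1 (add R, !P):
        ○ open, literals {P=0, R=1, S=0}.
      branch 1.2 (add !R, P):
        × closes — contains both P and !P.
  branch 2 (add !S):
    ○ open, literals {P=0, S=0}.
1 branch closed, 2 open.
An open branch gives a countermodel: P=0, R=1, S=0 (unmentioned atoms arbitrary); the premises hold there but the conclusion fails.

No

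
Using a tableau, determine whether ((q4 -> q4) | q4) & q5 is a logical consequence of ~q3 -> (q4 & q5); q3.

No

Initial set: {(~q3 -> (q4 & q5)); q3; ~(((q4 -> q4) | q4) & q5)}.
(~q3 -> (q4 & q5)): β-rule — branch into ~~q3  //  (q4 & q5).
  branch 1 (add ~~q3):
    ~(((q4 -> q4) | q4) & q5): β-rule — branch into ~((q4 -> q4) | q4)  //  ~q5.
      branch 1.1 (add ~((q4 -> q4) | q4)):
        ~((q4 -> q4) | q4): α-rule — add ~(q4 -> q4), ~q4.
        ~(q4 -> q4): α-rule — add q4, ~q4.
        × closes — contains both q4 and ~q4.
      branch 1.2 (add ~q5):
        ○ open, literals {q3=T, q5=F}.
  branch 2 (add (q4 & q5)):
    (q4 & q5): α-rule — add q4, q5.
    ~(((q4 -> q4) | q4) & q5): β-rule — branch into ~((q4 -> q4) | q4)  //  ~q5.
      branch 2.1 (add ~((q4 -> q4) | q4)):
        ~((q4 -> q4) | q4): α-rule — add ~(q4 -> q4), ~q4.
        × closes — contains both q4 and ~q4.
      branch 2.2 (add ~q5):
        × closes — contains both q5 and ~q5.
3 branches closed, 1 open.
An open branch gives a countermodel: q3=T, q5=F (unmentioned atoms arbitrary); the premises hold there but the conclusion fails.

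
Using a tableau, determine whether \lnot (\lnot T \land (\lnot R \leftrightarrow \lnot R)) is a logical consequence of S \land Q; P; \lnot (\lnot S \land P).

Initial set: {(S \land Q); P; \lnot (\lnot S \land P); \lnot \lnot (\lnot T \land (\lnot R \leftrightarrow \lnot R))}.
(S \land Q): α-rule — add S, Q.
\lnot \lnot (\lnot T \land (\lnot R \leftrightarrow \lnot R)): α-rule — add \lnot T, (\lnot R \leftrightarrow \lnot R).
\lnot (\lnot S \land P): β-rule — branch into \lnot \lnot S  //  \lnot P.
  branch 1 (add \lnot \lnot S):
    (\lnot R \leftrightarrow \lnot R): β-rule — branch into \lnot R, \lnot R  //  \lnot \lnot R, \lnot \lnot R.
      branch 1.1 (add \lnot R, \lnot R):
        ○ open, literals {P=1, Q=1, R=0, S=1, T=0}.
      branch 1.2 (add \lnot \lnot R, \lnot \lnot R):
        ○ open, literals {P=1, Q=1, R=1, S=1, T=0}.
  branch 2 (add \lnot P):
    × closes — contains both P and \lnot P.
1 branch closed, 2 open.
An open branch gives a countermodel: P=1, Q=1, R=0, S=1, T=0 (unmentioned atoms arbitrary); the premises hold there but the conclusion fails.

No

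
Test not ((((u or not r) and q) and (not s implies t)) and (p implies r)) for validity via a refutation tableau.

Assume the negation and expand:
Initial set: {F not ((((u or not r) and q) and (not s implies t)) and (p implies r))}.
F not ((((u or not r) and q) and (not s implies t)) and (p implies r)): α-rule — add T (((u or not r) and q) and (not s implies t)), T (p implies r).
T (((u or not r) and q) and (not s implies t)): α-rule — add T ((u or not r) and q), T (not s implies t).
T ((u or not r) and q): α-rule — add T (u or not r), T q.
T (p implies r): β-rule — branch into F p  //  T r.
  branch 1 (add F p):
    T (not s implies t): β-rule — branch into F not s  //  T t.
      branch 1.1 (add F not s):
        T (u or not r): β-rule — branch into T u  //  T not r.
          branch 1.1.1 (add T u):
            ○ open, literals {p=F, q=T, s=T, u=T}.
          branch 1.1.2 (add T not r):
            ○ open, literals {p=F, q=T, r=F, s=T}.
      branch 1.2 (add T t):
        T (u or not r): β-rule — branch into T u  //  T not r.
          branch 1.2.1 (add T u):
            ○ open, literals {p=F, q=T, t=T, u=T}.
          branch 1.2.2 (add T not r):
            ○ open, literals {p=F, q=T, r=F, t=T}.
  branch 2 (add T r):
    T (not s implies t): β-rule — branch into F not s  //  T t.
      branch 2.1 (add F not s):
        T (u or not r): β-rule — branch into T u  //  T not r.
          branch 2.1.1 (add T u):
            ○ open, literals {q=T, r=T, s=T, u=T}.
          branch 2.1.2 (add T not r):
            × closes — contains both r and not r.
      branch 2.2 (add T t):
        T (u or not r): β-rule — branch into T u  //  T not r.
          branch 2.2.1 (add T u):
            ○ open, literals {q=T, r=T, t=T, u=T}.
          branch 2.2.2 (add T not r):
            × closes — contains both r and not r.
2 branches closed, 6 open.
An open branch gives a countermodel: p=F, q=T, s=T, u=T (unmentioned atoms arbitrary); under it the original formula is false.

Not valid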